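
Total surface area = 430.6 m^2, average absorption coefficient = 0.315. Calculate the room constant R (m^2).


Given values:
  S = 430.6 m^2, alpha = 0.315
Formula: R = S * alpha / (1 - alpha)
Numerator: 430.6 * 0.315 = 135.639
Denominator: 1 - 0.315 = 0.685
R = 135.639 / 0.685 = 198.01

198.01 m^2


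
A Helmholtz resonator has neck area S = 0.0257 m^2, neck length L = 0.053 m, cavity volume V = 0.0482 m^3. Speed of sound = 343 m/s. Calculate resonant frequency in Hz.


Given values:
  S = 0.0257 m^2, L = 0.053 m, V = 0.0482 m^3, c = 343 m/s
Formula: f = (c / (2*pi)) * sqrt(S / (V * L))
Compute V * L = 0.0482 * 0.053 = 0.0025546
Compute S / (V * L) = 0.0257 / 0.0025546 = 10.0603
Compute sqrt(10.0603) = 3.171798
Compute c / (2*pi) = 343 / 6.283185 = 54.590148
f = 54.590148 * 3.171798 = 173.15

173.15 Hz


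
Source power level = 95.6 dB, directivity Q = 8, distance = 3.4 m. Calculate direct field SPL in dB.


Given values:
  Lw = 95.6 dB, Q = 8, r = 3.4 m
Formula: SPL = Lw + 10 * log10(Q / (4 * pi * r^2))
Compute 4 * pi * r^2 = 4 * pi * 3.4^2 = 145.2672
Compute Q / denom = 8 / 145.2672 = 0.05507093
Compute 10 * log10(0.05507093) = -12.5908
SPL = 95.6 + (-12.5908) = 83.01

83.01 dB


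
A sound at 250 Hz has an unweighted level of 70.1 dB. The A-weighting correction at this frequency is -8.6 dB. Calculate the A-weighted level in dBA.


Given values:
  SPL = 70.1 dB
  A-weighting at 250 Hz = -8.6 dB
Formula: L_A = SPL + A_weight
L_A = 70.1 + (-8.6)
L_A = 61.5

61.5 dBA


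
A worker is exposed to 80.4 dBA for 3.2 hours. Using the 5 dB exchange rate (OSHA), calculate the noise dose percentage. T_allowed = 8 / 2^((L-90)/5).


Given values:
  L = 80.4 dBA, T = 3.2 hours
Formula: T_allowed = 8 / 2^((L - 90) / 5)
Compute exponent: (80.4 - 90) / 5 = -1.92
Compute 2^(-1.92) = 0.264255
T_allowed = 8 / 0.264255 = 30.273789 hours
Dose = (T / T_allowed) * 100
Dose = (3.2 / 30.273789) * 100 = 10.57

10.57 %


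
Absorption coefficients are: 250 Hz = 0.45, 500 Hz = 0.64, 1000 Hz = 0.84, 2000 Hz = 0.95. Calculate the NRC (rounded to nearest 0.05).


Given values:
  a_250 = 0.45, a_500 = 0.64
  a_1000 = 0.84, a_2000 = 0.95
Formula: NRC = (a250 + a500 + a1000 + a2000) / 4
Sum = 0.45 + 0.64 + 0.84 + 0.95 = 2.88
NRC = 2.88 / 4 = 0.72
Rounded to nearest 0.05: 0.7

0.7


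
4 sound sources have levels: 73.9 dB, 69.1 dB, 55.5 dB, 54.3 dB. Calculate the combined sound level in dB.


Formula: L_total = 10 * log10( sum(10^(Li/10)) )
  Source 1: 10^(73.9/10) = 24547089.1569
  Source 2: 10^(69.1/10) = 8128305.1616
  Source 3: 10^(55.5/10) = 354813.3892
  Source 4: 10^(54.3/10) = 269153.4804
Sum of linear values = 33299361.1881
L_total = 10 * log10(33299361.1881) = 75.22

75.22 dB


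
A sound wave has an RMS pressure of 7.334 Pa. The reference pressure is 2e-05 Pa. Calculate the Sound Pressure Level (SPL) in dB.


Given values:
  p = 7.334 Pa
  p_ref = 2e-05 Pa
Formula: SPL = 20 * log10(p / p_ref)
Compute ratio: p / p_ref = 7.334 / 2e-05 = 366700
Compute log10: log10(366700) = 5.564311
Multiply: SPL = 20 * 5.564311 = 111.29

111.29 dB


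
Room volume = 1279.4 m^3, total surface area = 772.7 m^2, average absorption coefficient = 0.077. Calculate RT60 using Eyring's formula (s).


Given values:
  V = 1279.4 m^3, S = 772.7 m^2, alpha = 0.077
Formula: RT60 = 0.161 * V / (-S * ln(1 - alpha))
Compute ln(1 - 0.077) = ln(0.923) = -0.080126
Denominator: -772.7 * -0.080126 = 61.9134
Numerator: 0.161 * 1279.4 = 205.9834
RT60 = 205.9834 / 61.9134 = 3.327

3.327 s


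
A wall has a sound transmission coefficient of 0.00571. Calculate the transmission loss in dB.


Given values:
  tau = 0.00571
Formula: TL = 10 * log10(1 / tau)
Compute 1 / tau = 1 / 0.00571 = 175.1313
Compute log10(175.1313) = 2.243364
TL = 10 * 2.243364 = 22.43

22.43 dB


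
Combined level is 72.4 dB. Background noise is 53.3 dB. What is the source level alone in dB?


Given values:
  L_total = 72.4 dB, L_bg = 53.3 dB
Formula: L_source = 10 * log10(10^(L_total/10) - 10^(L_bg/10))
Convert to linear:
  10^(72.4/10) = 17378008.2875
  10^(53.3/10) = 213796.209
Difference: 17378008.2875 - 213796.209 = 17164212.0785
L_source = 10 * log10(17164212.0785) = 72.35

72.35 dB


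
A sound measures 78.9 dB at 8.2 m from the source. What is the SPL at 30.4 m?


Given values:
  SPL1 = 78.9 dB, r1 = 8.2 m, r2 = 30.4 m
Formula: SPL2 = SPL1 - 20 * log10(r2 / r1)
Compute ratio: r2 / r1 = 30.4 / 8.2 = 3.7073
Compute log10: log10(3.7073) = 0.569058
Compute drop: 20 * 0.569058 = 11.3812
SPL2 = 78.9 - 11.3812 = 67.52

67.52 dB


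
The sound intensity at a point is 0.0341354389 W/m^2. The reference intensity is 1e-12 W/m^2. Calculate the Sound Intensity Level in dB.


Given values:
  I = 0.0341354389 W/m^2
  I_ref = 1e-12 W/m^2
Formula: SIL = 10 * log10(I / I_ref)
Compute ratio: I / I_ref = 34135438900
Compute log10: log10(34135438900) = 10.533205
Multiply: SIL = 10 * 10.533205 = 105.33

105.33 dB


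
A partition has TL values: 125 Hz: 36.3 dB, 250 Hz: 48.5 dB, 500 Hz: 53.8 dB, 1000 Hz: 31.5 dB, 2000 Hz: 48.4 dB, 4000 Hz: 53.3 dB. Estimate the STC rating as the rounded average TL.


Given TL values at each frequency:
  125 Hz: 36.3 dB
  250 Hz: 48.5 dB
  500 Hz: 53.8 dB
  1000 Hz: 31.5 dB
  2000 Hz: 48.4 dB
  4000 Hz: 53.3 dB
Formula: STC ~ round(average of TL values)
Sum = 36.3 + 48.5 + 53.8 + 31.5 + 48.4 + 53.3 = 271.8
Average = 271.8 / 6 = 45.3
Rounded: 45

45


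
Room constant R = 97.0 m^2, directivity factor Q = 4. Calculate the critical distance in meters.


Given values:
  R = 97.0 m^2, Q = 4
Formula: d_c = 0.141 * sqrt(Q * R)
Compute Q * R = 4 * 97.0 = 388.0
Compute sqrt(388.0) = 19.6977
d_c = 0.141 * 19.6977 = 2.777

2.777 m


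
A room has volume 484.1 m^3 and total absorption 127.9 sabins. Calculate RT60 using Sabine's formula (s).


Given values:
  V = 484.1 m^3
  A = 127.9 sabins
Formula: RT60 = 0.161 * V / A
Numerator: 0.161 * 484.1 = 77.9401
RT60 = 77.9401 / 127.9 = 0.609

0.609 s


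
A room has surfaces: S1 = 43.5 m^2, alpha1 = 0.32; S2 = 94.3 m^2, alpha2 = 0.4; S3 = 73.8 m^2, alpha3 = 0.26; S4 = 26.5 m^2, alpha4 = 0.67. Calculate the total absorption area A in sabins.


Given surfaces:
  Surface 1: 43.5 * 0.32 = 13.92
  Surface 2: 94.3 * 0.4 = 37.72
  Surface 3: 73.8 * 0.26 = 19.188
  Surface 4: 26.5 * 0.67 = 17.755
Formula: A = sum(Si * alpha_i)
A = 13.92 + 37.72 + 19.188 + 17.755
A = 88.58

88.58 sabins


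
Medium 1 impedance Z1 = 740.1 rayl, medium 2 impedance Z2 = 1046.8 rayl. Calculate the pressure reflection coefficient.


Given values:
  Z1 = 740.1 rayl, Z2 = 1046.8 rayl
Formula: R = (Z2 - Z1) / (Z2 + Z1)
Numerator: Z2 - Z1 = 1046.8 - 740.1 = 306.7
Denominator: Z2 + Z1 = 1046.8 + 740.1 = 1786.9
R = 306.7 / 1786.9 = 0.1716

0.1716


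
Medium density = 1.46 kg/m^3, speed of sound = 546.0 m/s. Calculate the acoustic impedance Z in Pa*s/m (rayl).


Given values:
  rho = 1.46 kg/m^3
  c = 546.0 m/s
Formula: Z = rho * c
Z = 1.46 * 546.0
Z = 797.16

797.16 rayl


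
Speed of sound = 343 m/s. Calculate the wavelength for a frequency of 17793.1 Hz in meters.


Given values:
  c = 343 m/s, f = 17793.1 Hz
Formula: lambda = c / f
lambda = 343 / 17793.1
lambda = 0.0193

0.0193 m


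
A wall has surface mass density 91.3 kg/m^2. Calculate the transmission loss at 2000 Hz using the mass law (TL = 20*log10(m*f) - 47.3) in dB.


Given values:
  m = 91.3 kg/m^2, f = 2000 Hz
Formula: TL = 20 * log10(m * f) - 47.3
Compute m * f = 91.3 * 2000 = 182600.0
Compute log10(182600.0) = 5.261501
Compute 20 * 5.261501 = 105.23
TL = 105.23 - 47.3 = 57.93

57.93 dB


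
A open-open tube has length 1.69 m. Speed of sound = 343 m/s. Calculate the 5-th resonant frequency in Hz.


Given values:
  Tube type: open-open, L = 1.69 m, c = 343 m/s, n = 5
Formula: f_n = n * c / (2 * L)
Compute 2 * L = 2 * 1.69 = 3.38
f = 5 * 343 / 3.38
f = 507.4

507.4 Hz


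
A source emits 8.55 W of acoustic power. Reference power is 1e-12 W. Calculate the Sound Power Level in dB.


Given values:
  W = 8.55 W
  W_ref = 1e-12 W
Formula: SWL = 10 * log10(W / W_ref)
Compute ratio: W / W_ref = 8550000000000
Compute log10: log10(8550000000000) = 12.931966
Multiply: SWL = 10 * 12.931966 = 129.32

129.32 dB


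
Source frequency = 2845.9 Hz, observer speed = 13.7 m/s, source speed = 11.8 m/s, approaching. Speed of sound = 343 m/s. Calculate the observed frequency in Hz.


Given values:
  f_s = 2845.9 Hz, v_o = 13.7 m/s, v_s = 11.8 m/s
  Direction: approaching
Formula: f_o = f_s * (c + v_o) / (c - v_s)
Numerator: c + v_o = 343 + 13.7 = 356.7
Denominator: c - v_s = 343 - 11.8 = 331.2
f_o = 2845.9 * 356.7 / 331.2 = 3065.01

3065.01 Hz


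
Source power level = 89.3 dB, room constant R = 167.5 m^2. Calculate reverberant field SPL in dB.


Given values:
  Lw = 89.3 dB, R = 167.5 m^2
Formula: SPL = Lw + 10 * log10(4 / R)
Compute 4 / R = 4 / 167.5 = 0.023881
Compute 10 * log10(0.023881) = -16.2195
SPL = 89.3 + (-16.2195) = 73.08

73.08 dB


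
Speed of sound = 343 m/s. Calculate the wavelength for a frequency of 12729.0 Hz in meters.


Given values:
  c = 343 m/s, f = 12729.0 Hz
Formula: lambda = c / f
lambda = 343 / 12729.0
lambda = 0.0269

0.0269 m


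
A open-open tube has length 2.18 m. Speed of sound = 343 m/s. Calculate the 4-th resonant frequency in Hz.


Given values:
  Tube type: open-open, L = 2.18 m, c = 343 m/s, n = 4
Formula: f_n = n * c / (2 * L)
Compute 2 * L = 2 * 2.18 = 4.36
f = 4 * 343 / 4.36
f = 314.68

314.68 Hz


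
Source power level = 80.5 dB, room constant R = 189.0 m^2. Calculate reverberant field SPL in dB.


Given values:
  Lw = 80.5 dB, R = 189.0 m^2
Formula: SPL = Lw + 10 * log10(4 / R)
Compute 4 / R = 4 / 189.0 = 0.021164
Compute 10 * log10(0.021164) = -16.744
SPL = 80.5 + (-16.744) = 63.76

63.76 dB


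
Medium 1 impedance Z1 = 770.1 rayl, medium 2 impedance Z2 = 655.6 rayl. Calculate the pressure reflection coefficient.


Given values:
  Z1 = 770.1 rayl, Z2 = 655.6 rayl
Formula: R = (Z2 - Z1) / (Z2 + Z1)
Numerator: Z2 - Z1 = 655.6 - 770.1 = -114.5
Denominator: Z2 + Z1 = 655.6 + 770.1 = 1425.7
R = -114.5 / 1425.7 = -0.0803

-0.0803


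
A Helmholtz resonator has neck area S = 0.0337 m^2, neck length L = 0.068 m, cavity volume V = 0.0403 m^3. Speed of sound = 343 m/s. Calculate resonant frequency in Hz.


Given values:
  S = 0.0337 m^2, L = 0.068 m, V = 0.0403 m^3, c = 343 m/s
Formula: f = (c / (2*pi)) * sqrt(S / (V * L))
Compute V * L = 0.0403 * 0.068 = 0.0027404
Compute S / (V * L) = 0.0337 / 0.0027404 = 12.2975
Compute sqrt(12.2975) = 3.506779
Compute c / (2*pi) = 343 / 6.283185 = 54.590148
f = 54.590148 * 3.506779 = 191.44

191.44 Hz


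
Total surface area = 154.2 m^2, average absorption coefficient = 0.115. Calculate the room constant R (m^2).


Given values:
  S = 154.2 m^2, alpha = 0.115
Formula: R = S * alpha / (1 - alpha)
Numerator: 154.2 * 0.115 = 17.733
Denominator: 1 - 0.115 = 0.885
R = 17.733 / 0.885 = 20.04

20.04 m^2


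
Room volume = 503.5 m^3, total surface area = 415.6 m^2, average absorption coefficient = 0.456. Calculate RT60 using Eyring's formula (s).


Given values:
  V = 503.5 m^3, S = 415.6 m^2, alpha = 0.456
Formula: RT60 = 0.161 * V / (-S * ln(1 - alpha))
Compute ln(1 - 0.456) = ln(0.544) = -0.608806
Denominator: -415.6 * -0.608806 = 253.0198
Numerator: 0.161 * 503.5 = 81.0635
RT60 = 81.0635 / 253.0198 = 0.32

0.32 s


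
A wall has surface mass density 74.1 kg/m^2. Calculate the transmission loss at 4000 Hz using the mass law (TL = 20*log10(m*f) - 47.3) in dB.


Given values:
  m = 74.1 kg/m^2, f = 4000 Hz
Formula: TL = 20 * log10(m * f) - 47.3
Compute m * f = 74.1 * 4000 = 296400.0
Compute log10(296400.0) = 5.471878
Compute 20 * 5.471878 = 109.4376
TL = 109.4376 - 47.3 = 62.14

62.14 dB


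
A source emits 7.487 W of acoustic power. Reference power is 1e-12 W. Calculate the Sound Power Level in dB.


Given values:
  W = 7.487 W
  W_ref = 1e-12 W
Formula: SWL = 10 * log10(W / W_ref)
Compute ratio: W / W_ref = 7487000000000
Compute log10: log10(7487000000000) = 12.874308
Multiply: SWL = 10 * 12.874308 = 128.74

128.74 dB


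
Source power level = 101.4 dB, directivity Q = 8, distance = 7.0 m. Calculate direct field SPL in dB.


Given values:
  Lw = 101.4 dB, Q = 8, r = 7.0 m
Formula: SPL = Lw + 10 * log10(Q / (4 * pi * r^2))
Compute 4 * pi * r^2 = 4 * pi * 7.0^2 = 615.7522
Compute Q / denom = 8 / 615.7522 = 0.01299224
Compute 10 * log10(0.01299224) = -18.8632
SPL = 101.4 + (-18.8632) = 82.54

82.54 dB


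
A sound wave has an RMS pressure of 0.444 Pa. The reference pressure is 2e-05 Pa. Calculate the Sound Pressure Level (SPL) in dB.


Given values:
  p = 0.444 Pa
  p_ref = 2e-05 Pa
Formula: SPL = 20 * log10(p / p_ref)
Compute ratio: p / p_ref = 0.444 / 2e-05 = 22200
Compute log10: log10(22200) = 4.346353
Multiply: SPL = 20 * 4.346353 = 86.93

86.93 dB


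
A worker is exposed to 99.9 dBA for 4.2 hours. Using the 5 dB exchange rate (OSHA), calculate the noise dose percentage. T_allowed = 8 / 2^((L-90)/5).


Given values:
  L = 99.9 dBA, T = 4.2 hours
Formula: T_allowed = 8 / 2^((L - 90) / 5)
Compute exponent: (99.9 - 90) / 5 = 1.98
Compute 2^(1.98) = 3.944931
T_allowed = 8 / 3.944931 = 2.027919 hours
Dose = (T / T_allowed) * 100
Dose = (4.2 / 2.027919) * 100 = 207.11

207.11 %


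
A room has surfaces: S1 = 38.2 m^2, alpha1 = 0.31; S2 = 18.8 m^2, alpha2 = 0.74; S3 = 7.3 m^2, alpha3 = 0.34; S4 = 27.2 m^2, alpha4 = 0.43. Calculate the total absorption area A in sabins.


Given surfaces:
  Surface 1: 38.2 * 0.31 = 11.842
  Surface 2: 18.8 * 0.74 = 13.912
  Surface 3: 7.3 * 0.34 = 2.482
  Surface 4: 27.2 * 0.43 = 11.696
Formula: A = sum(Si * alpha_i)
A = 11.842 + 13.912 + 2.482 + 11.696
A = 39.93

39.93 sabins


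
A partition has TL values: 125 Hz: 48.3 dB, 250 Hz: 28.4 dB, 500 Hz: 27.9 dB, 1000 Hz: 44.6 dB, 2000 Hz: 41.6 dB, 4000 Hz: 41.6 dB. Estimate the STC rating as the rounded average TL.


Given TL values at each frequency:
  125 Hz: 48.3 dB
  250 Hz: 28.4 dB
  500 Hz: 27.9 dB
  1000 Hz: 44.6 dB
  2000 Hz: 41.6 dB
  4000 Hz: 41.6 dB
Formula: STC ~ round(average of TL values)
Sum = 48.3 + 28.4 + 27.9 + 44.6 + 41.6 + 41.6 = 232.4
Average = 232.4 / 6 = 38.73
Rounded: 39

39


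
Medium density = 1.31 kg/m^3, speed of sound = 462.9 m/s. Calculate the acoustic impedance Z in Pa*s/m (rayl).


Given values:
  rho = 1.31 kg/m^3
  c = 462.9 m/s
Formula: Z = rho * c
Z = 1.31 * 462.9
Z = 606.4

606.4 rayl


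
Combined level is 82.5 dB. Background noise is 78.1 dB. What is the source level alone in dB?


Given values:
  L_total = 82.5 dB, L_bg = 78.1 dB
Formula: L_source = 10 * log10(10^(L_total/10) - 10^(L_bg/10))
Convert to linear:
  10^(82.5/10) = 177827941.0039
  10^(78.1/10) = 64565422.9035
Difference: 177827941.0039 - 64565422.9035 = 113262518.1004
L_source = 10 * log10(113262518.1004) = 80.54

80.54 dB


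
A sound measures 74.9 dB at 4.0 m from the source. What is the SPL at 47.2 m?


Given values:
  SPL1 = 74.9 dB, r1 = 4.0 m, r2 = 47.2 m
Formula: SPL2 = SPL1 - 20 * log10(r2 / r1)
Compute ratio: r2 / r1 = 47.2 / 4.0 = 11.8
Compute log10: log10(11.8) = 1.071882
Compute drop: 20 * 1.071882 = 21.4376
SPL2 = 74.9 - 21.4376 = 53.46

53.46 dB


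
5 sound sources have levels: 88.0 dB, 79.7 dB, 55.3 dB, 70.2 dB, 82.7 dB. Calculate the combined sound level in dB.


Formula: L_total = 10 * log10( sum(10^(Li/10)) )
  Source 1: 10^(88.0/10) = 630957344.4802
  Source 2: 10^(79.7/10) = 93325430.0797
  Source 3: 10^(55.3/10) = 338844.1561
  Source 4: 10^(70.2/10) = 10471285.4805
  Source 5: 10^(82.7/10) = 186208713.6663
Sum of linear values = 921301617.8628
L_total = 10 * log10(921301617.8628) = 89.64

89.64 dB


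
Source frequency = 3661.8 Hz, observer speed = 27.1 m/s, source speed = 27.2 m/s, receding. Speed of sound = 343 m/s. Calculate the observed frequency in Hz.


Given values:
  f_s = 3661.8 Hz, v_o = 27.1 m/s, v_s = 27.2 m/s
  Direction: receding
Formula: f_o = f_s * (c - v_o) / (c + v_s)
Numerator: c - v_o = 343 - 27.1 = 315.9
Denominator: c + v_s = 343 + 27.2 = 370.2
f_o = 3661.8 * 315.9 / 370.2 = 3124.7

3124.7 Hz


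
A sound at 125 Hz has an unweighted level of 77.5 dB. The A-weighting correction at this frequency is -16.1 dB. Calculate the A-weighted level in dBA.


Given values:
  SPL = 77.5 dB
  A-weighting at 125 Hz = -16.1 dB
Formula: L_A = SPL + A_weight
L_A = 77.5 + (-16.1)
L_A = 61.4

61.4 dBA


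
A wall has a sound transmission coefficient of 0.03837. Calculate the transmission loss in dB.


Given values:
  tau = 0.03837
Formula: TL = 10 * log10(1 / tau)
Compute 1 / tau = 1 / 0.03837 = 26.062
Compute log10(26.062) = 1.416008
TL = 10 * 1.416008 = 14.16

14.16 dB


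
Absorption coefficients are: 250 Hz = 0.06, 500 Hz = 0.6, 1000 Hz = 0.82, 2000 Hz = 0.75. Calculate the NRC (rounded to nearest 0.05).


Given values:
  a_250 = 0.06, a_500 = 0.6
  a_1000 = 0.82, a_2000 = 0.75
Formula: NRC = (a250 + a500 + a1000 + a2000) / 4
Sum = 0.06 + 0.6 + 0.82 + 0.75 = 2.23
NRC = 2.23 / 4 = 0.5575
Rounded to nearest 0.05: 0.55

0.55


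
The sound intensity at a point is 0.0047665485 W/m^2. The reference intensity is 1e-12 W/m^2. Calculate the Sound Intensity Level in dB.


Given values:
  I = 0.0047665485 W/m^2
  I_ref = 1e-12 W/m^2
Formula: SIL = 10 * log10(I / I_ref)
Compute ratio: I / I_ref = 4766548500
Compute log10: log10(4766548500) = 9.678204
Multiply: SIL = 10 * 9.678204 = 96.78

96.78 dB


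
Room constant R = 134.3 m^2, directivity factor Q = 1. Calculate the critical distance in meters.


Given values:
  R = 134.3 m^2, Q = 1
Formula: d_c = 0.141 * sqrt(Q * R)
Compute Q * R = 1 * 134.3 = 134.3
Compute sqrt(134.3) = 11.5888
d_c = 0.141 * 11.5888 = 1.634

1.634 m


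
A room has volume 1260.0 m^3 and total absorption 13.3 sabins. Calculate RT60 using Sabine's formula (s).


Given values:
  V = 1260.0 m^3
  A = 13.3 sabins
Formula: RT60 = 0.161 * V / A
Numerator: 0.161 * 1260.0 = 202.86
RT60 = 202.86 / 13.3 = 15.253

15.253 s


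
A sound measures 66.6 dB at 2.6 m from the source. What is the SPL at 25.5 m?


Given values:
  SPL1 = 66.6 dB, r1 = 2.6 m, r2 = 25.5 m
Formula: SPL2 = SPL1 - 20 * log10(r2 / r1)
Compute ratio: r2 / r1 = 25.5 / 2.6 = 9.8077
Compute log10: log10(9.8077) = 0.991567
Compute drop: 20 * 0.991567 = 19.8313
SPL2 = 66.6 - 19.8313 = 46.77

46.77 dB


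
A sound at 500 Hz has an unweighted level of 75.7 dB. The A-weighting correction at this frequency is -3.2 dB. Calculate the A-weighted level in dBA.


Given values:
  SPL = 75.7 dB
  A-weighting at 500 Hz = -3.2 dB
Formula: L_A = SPL + A_weight
L_A = 75.7 + (-3.2)
L_A = 72.5

72.5 dBA


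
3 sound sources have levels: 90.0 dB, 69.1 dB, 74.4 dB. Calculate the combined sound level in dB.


Formula: L_total = 10 * log10( sum(10^(Li/10)) )
  Source 1: 10^(90.0/10) = 1000000000.0
  Source 2: 10^(69.1/10) = 8128305.1616
  Source 3: 10^(74.4/10) = 27542287.0334
Sum of linear values = 1035670592.195
L_total = 10 * log10(1035670592.195) = 90.15

90.15 dB


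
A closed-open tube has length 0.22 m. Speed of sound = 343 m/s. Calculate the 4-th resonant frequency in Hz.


Given values:
  Tube type: closed-open, L = 0.22 m, c = 343 m/s, n = 4
Formula: f_n = (2n - 1) * c / (4 * L)
Compute 2n - 1 = 2*4 - 1 = 7
Compute 4 * L = 4 * 0.22 = 0.88
f = 7 * 343 / 0.88
f = 2728.41

2728.41 Hz


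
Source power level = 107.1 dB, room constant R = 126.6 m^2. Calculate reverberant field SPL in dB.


Given values:
  Lw = 107.1 dB, R = 126.6 m^2
Formula: SPL = Lw + 10 * log10(4 / R)
Compute 4 / R = 4 / 126.6 = 0.031596
Compute 10 * log10(0.031596) = -15.0037
SPL = 107.1 + (-15.0037) = 92.1

92.1 dB


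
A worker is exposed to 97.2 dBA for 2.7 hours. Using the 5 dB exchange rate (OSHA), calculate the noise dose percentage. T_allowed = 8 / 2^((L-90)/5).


Given values:
  L = 97.2 dBA, T = 2.7 hours
Formula: T_allowed = 8 / 2^((L - 90) / 5)
Compute exponent: (97.2 - 90) / 5 = 1.44
Compute 2^(1.44) = 2.713209
T_allowed = 8 / 2.713209 = 2.948538 hours
Dose = (T / T_allowed) * 100
Dose = (2.7 / 2.948538) * 100 = 91.57

91.57 %


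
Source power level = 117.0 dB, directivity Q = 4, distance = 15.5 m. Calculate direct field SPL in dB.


Given values:
  Lw = 117.0 dB, Q = 4, r = 15.5 m
Formula: SPL = Lw + 10 * log10(Q / (4 * pi * r^2))
Compute 4 * pi * r^2 = 4 * pi * 15.5^2 = 3019.0705
Compute Q / denom = 4 / 3019.0705 = 0.00132491
Compute 10 * log10(0.00132491) = -28.7781
SPL = 117.0 + (-28.7781) = 88.22

88.22 dB


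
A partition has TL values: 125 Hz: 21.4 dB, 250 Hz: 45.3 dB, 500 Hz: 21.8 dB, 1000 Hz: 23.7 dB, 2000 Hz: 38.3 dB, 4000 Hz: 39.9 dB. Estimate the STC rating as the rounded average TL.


Given TL values at each frequency:
  125 Hz: 21.4 dB
  250 Hz: 45.3 dB
  500 Hz: 21.8 dB
  1000 Hz: 23.7 dB
  2000 Hz: 38.3 dB
  4000 Hz: 39.9 dB
Formula: STC ~ round(average of TL values)
Sum = 21.4 + 45.3 + 21.8 + 23.7 + 38.3 + 39.9 = 190.4
Average = 190.4 / 6 = 31.73
Rounded: 32

32


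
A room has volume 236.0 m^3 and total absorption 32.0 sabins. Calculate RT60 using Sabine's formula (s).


Given values:
  V = 236.0 m^3
  A = 32.0 sabins
Formula: RT60 = 0.161 * V / A
Numerator: 0.161 * 236.0 = 37.996
RT60 = 37.996 / 32.0 = 1.187

1.187 s


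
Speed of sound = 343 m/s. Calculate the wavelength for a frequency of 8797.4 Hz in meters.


Given values:
  c = 343 m/s, f = 8797.4 Hz
Formula: lambda = c / f
lambda = 343 / 8797.4
lambda = 0.039

0.039 m


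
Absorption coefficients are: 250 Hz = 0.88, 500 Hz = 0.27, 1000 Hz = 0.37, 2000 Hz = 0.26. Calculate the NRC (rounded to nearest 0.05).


Given values:
  a_250 = 0.88, a_500 = 0.27
  a_1000 = 0.37, a_2000 = 0.26
Formula: NRC = (a250 + a500 + a1000 + a2000) / 4
Sum = 0.88 + 0.27 + 0.37 + 0.26 = 1.78
NRC = 1.78 / 4 = 0.445
Rounded to nearest 0.05: 0.45

0.45


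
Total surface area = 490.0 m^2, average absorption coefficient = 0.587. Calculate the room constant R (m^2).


Given values:
  S = 490.0 m^2, alpha = 0.587
Formula: R = S * alpha / (1 - alpha)
Numerator: 490.0 * 0.587 = 287.63
Denominator: 1 - 0.587 = 0.413
R = 287.63 / 0.413 = 696.44

696.44 m^2


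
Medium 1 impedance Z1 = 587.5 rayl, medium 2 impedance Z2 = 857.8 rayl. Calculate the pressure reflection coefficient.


Given values:
  Z1 = 587.5 rayl, Z2 = 857.8 rayl
Formula: R = (Z2 - Z1) / (Z2 + Z1)
Numerator: Z2 - Z1 = 857.8 - 587.5 = 270.3
Denominator: Z2 + Z1 = 857.8 + 587.5 = 1445.3
R = 270.3 / 1445.3 = 0.187

0.187


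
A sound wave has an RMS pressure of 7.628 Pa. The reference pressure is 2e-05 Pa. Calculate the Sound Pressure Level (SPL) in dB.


Given values:
  p = 7.628 Pa
  p_ref = 2e-05 Pa
Formula: SPL = 20 * log10(p / p_ref)
Compute ratio: p / p_ref = 7.628 / 2e-05 = 381400
Compute log10: log10(381400) = 5.581381
Multiply: SPL = 20 * 5.581381 = 111.63

111.63 dB


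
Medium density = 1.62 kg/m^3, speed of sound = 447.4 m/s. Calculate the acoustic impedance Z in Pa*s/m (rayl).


Given values:
  rho = 1.62 kg/m^3
  c = 447.4 m/s
Formula: Z = rho * c
Z = 1.62 * 447.4
Z = 724.79

724.79 rayl


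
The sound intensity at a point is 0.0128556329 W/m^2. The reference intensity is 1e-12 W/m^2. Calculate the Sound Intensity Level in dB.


Given values:
  I = 0.0128556329 W/m^2
  I_ref = 1e-12 W/m^2
Formula: SIL = 10 * log10(I / I_ref)
Compute ratio: I / I_ref = 12855632900
Compute log10: log10(12855632900) = 10.109093
Multiply: SIL = 10 * 10.109093 = 101.09

101.09 dB


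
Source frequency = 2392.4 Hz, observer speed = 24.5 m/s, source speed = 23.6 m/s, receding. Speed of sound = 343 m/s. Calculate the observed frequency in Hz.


Given values:
  f_s = 2392.4 Hz, v_o = 24.5 m/s, v_s = 23.6 m/s
  Direction: receding
Formula: f_o = f_s * (c - v_o) / (c + v_s)
Numerator: c - v_o = 343 - 24.5 = 318.5
Denominator: c + v_s = 343 + 23.6 = 366.6
f_o = 2392.4 * 318.5 / 366.6 = 2078.5

2078.5 Hz


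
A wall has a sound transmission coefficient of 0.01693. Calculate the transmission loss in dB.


Given values:
  tau = 0.01693
Formula: TL = 10 * log10(1 / tau)
Compute 1 / tau = 1 / 0.01693 = 59.0667
Compute log10(59.0667) = 1.771343
TL = 10 * 1.771343 = 17.71

17.71 dB


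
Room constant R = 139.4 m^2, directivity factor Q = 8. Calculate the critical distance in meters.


Given values:
  R = 139.4 m^2, Q = 8
Formula: d_c = 0.141 * sqrt(Q * R)
Compute Q * R = 8 * 139.4 = 1115.2
Compute sqrt(1115.2) = 33.3946
d_c = 0.141 * 33.3946 = 4.709

4.709 m


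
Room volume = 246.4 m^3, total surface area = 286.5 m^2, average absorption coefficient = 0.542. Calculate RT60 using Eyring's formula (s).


Given values:
  V = 246.4 m^3, S = 286.5 m^2, alpha = 0.542
Formula: RT60 = 0.161 * V / (-S * ln(1 - alpha))
Compute ln(1 - 0.542) = ln(0.458) = -0.780886
Denominator: -286.5 * -0.780886 = 223.7238
Numerator: 0.161 * 246.4 = 39.6704
RT60 = 39.6704 / 223.7238 = 0.177

0.177 s


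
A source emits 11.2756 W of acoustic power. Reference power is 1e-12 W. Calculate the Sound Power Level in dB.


Given values:
  W = 11.2756 W
  W_ref = 1e-12 W
Formula: SWL = 10 * log10(W / W_ref)
Compute ratio: W / W_ref = 11275600000000
Compute log10: log10(11275600000000) = 13.05214
Multiply: SWL = 10 * 13.05214 = 130.52

130.52 dB


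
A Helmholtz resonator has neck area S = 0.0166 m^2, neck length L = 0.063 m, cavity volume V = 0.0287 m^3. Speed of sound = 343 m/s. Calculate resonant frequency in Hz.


Given values:
  S = 0.0166 m^2, L = 0.063 m, V = 0.0287 m^3, c = 343 m/s
Formula: f = (c / (2*pi)) * sqrt(S / (V * L))
Compute V * L = 0.0287 * 0.063 = 0.0018081
Compute S / (V * L) = 0.0166 / 0.0018081 = 9.1809
Compute sqrt(9.1809) = 3.03
Compute c / (2*pi) = 343 / 6.283185 = 54.590148
f = 54.590148 * 3.03 = 165.41

165.41 Hz


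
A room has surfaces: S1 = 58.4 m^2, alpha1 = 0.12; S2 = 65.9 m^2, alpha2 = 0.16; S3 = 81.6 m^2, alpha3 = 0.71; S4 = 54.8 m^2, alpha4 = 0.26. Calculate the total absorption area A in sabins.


Given surfaces:
  Surface 1: 58.4 * 0.12 = 7.008
  Surface 2: 65.9 * 0.16 = 10.544
  Surface 3: 81.6 * 0.71 = 57.936
  Surface 4: 54.8 * 0.26 = 14.248
Formula: A = sum(Si * alpha_i)
A = 7.008 + 10.544 + 57.936 + 14.248
A = 89.74

89.74 sabins


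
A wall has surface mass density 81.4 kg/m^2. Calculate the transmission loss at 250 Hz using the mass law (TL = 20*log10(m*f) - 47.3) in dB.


Given values:
  m = 81.4 kg/m^2, f = 250 Hz
Formula: TL = 20 * log10(m * f) - 47.3
Compute m * f = 81.4 * 250 = 20350.0
Compute log10(20350.0) = 4.308564
Compute 20 * 4.308564 = 86.1713
TL = 86.1713 - 47.3 = 38.87

38.87 dB


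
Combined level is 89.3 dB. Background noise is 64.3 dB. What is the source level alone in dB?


Given values:
  L_total = 89.3 dB, L_bg = 64.3 dB
Formula: L_source = 10 * log10(10^(L_total/10) - 10^(L_bg/10))
Convert to linear:
  10^(89.3/10) = 851138038.2024
  10^(64.3/10) = 2691534.8039
Difference: 851138038.2024 - 2691534.8039 = 848446503.3985
L_source = 10 * log10(848446503.3985) = 89.29

89.29 dB


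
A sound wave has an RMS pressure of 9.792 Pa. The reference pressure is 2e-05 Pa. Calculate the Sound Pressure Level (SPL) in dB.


Given values:
  p = 9.792 Pa
  p_ref = 2e-05 Pa
Formula: SPL = 20 * log10(p / p_ref)
Compute ratio: p / p_ref = 9.792 / 2e-05 = 489600
Compute log10: log10(489600) = 5.689841
Multiply: SPL = 20 * 5.689841 = 113.8

113.8 dB


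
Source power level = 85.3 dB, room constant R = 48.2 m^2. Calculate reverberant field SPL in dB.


Given values:
  Lw = 85.3 dB, R = 48.2 m^2
Formula: SPL = Lw + 10 * log10(4 / R)
Compute 4 / R = 4 / 48.2 = 0.082988
Compute 10 * log10(0.082988) = -10.8098
SPL = 85.3 + (-10.8098) = 74.49

74.49 dB


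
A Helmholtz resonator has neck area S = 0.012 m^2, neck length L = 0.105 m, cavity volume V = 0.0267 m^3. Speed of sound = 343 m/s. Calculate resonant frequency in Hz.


Given values:
  S = 0.012 m^2, L = 0.105 m, V = 0.0267 m^3, c = 343 m/s
Formula: f = (c / (2*pi)) * sqrt(S / (V * L))
Compute V * L = 0.0267 * 0.105 = 0.0028035
Compute S / (V * L) = 0.012 / 0.0028035 = 4.2804
Compute sqrt(4.2804) = 2.068913
Compute c / (2*pi) = 343 / 6.283185 = 54.590148
f = 54.590148 * 2.068913 = 112.94

112.94 Hz


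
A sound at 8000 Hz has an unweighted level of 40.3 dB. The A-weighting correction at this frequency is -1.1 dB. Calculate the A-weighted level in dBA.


Given values:
  SPL = 40.3 dB
  A-weighting at 8000 Hz = -1.1 dB
Formula: L_A = SPL + A_weight
L_A = 40.3 + (-1.1)
L_A = 39.2

39.2 dBA


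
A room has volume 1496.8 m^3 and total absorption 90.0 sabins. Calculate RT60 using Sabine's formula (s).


Given values:
  V = 1496.8 m^3
  A = 90.0 sabins
Formula: RT60 = 0.161 * V / A
Numerator: 0.161 * 1496.8 = 240.9848
RT60 = 240.9848 / 90.0 = 2.678

2.678 s


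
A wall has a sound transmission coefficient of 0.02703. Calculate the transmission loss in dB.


Given values:
  tau = 0.02703
Formula: TL = 10 * log10(1 / tau)
Compute 1 / tau = 1 / 0.02703 = 36.9959
Compute log10(36.9959) = 1.568154
TL = 10 * 1.568154 = 15.68

15.68 dB


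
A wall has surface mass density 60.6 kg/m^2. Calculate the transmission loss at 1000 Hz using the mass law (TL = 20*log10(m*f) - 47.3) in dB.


Given values:
  m = 60.6 kg/m^2, f = 1000 Hz
Formula: TL = 20 * log10(m * f) - 47.3
Compute m * f = 60.6 * 1000 = 60600.0
Compute log10(60600.0) = 4.782473
Compute 20 * 4.782473 = 95.6495
TL = 95.6495 - 47.3 = 48.35

48.35 dB


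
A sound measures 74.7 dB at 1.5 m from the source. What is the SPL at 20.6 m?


Given values:
  SPL1 = 74.7 dB, r1 = 1.5 m, r2 = 20.6 m
Formula: SPL2 = SPL1 - 20 * log10(r2 / r1)
Compute ratio: r2 / r1 = 20.6 / 1.5 = 13.7333
Compute log10: log10(13.7333) = 1.137775
Compute drop: 20 * 1.137775 = 22.7555
SPL2 = 74.7 - 22.7555 = 51.94

51.94 dB


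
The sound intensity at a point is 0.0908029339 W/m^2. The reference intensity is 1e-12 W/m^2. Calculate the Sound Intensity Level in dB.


Given values:
  I = 0.0908029339 W/m^2
  I_ref = 1e-12 W/m^2
Formula: SIL = 10 * log10(I / I_ref)
Compute ratio: I / I_ref = 90802933900
Compute log10: log10(90802933900) = 10.9581
Multiply: SIL = 10 * 10.9581 = 109.58

109.58 dB


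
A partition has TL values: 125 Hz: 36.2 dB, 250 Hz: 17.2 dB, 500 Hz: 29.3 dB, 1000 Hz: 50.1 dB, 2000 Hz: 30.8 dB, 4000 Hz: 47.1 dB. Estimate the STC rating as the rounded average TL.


Given TL values at each frequency:
  125 Hz: 36.2 dB
  250 Hz: 17.2 dB
  500 Hz: 29.3 dB
  1000 Hz: 50.1 dB
  2000 Hz: 30.8 dB
  4000 Hz: 47.1 dB
Formula: STC ~ round(average of TL values)
Sum = 36.2 + 17.2 + 29.3 + 50.1 + 30.8 + 47.1 = 210.7
Average = 210.7 / 6 = 35.12
Rounded: 35

35


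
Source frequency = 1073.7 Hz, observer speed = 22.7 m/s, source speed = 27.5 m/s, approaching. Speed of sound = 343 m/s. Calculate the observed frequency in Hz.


Given values:
  f_s = 1073.7 Hz, v_o = 22.7 m/s, v_s = 27.5 m/s
  Direction: approaching
Formula: f_o = f_s * (c + v_o) / (c - v_s)
Numerator: c + v_o = 343 + 22.7 = 365.7
Denominator: c - v_s = 343 - 27.5 = 315.5
f_o = 1073.7 * 365.7 / 315.5 = 1244.54

1244.54 Hz


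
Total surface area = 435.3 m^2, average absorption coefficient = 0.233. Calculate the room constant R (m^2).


Given values:
  S = 435.3 m^2, alpha = 0.233
Formula: R = S * alpha / (1 - alpha)
Numerator: 435.3 * 0.233 = 101.4249
Denominator: 1 - 0.233 = 0.767
R = 101.4249 / 0.767 = 132.24

132.24 m^2


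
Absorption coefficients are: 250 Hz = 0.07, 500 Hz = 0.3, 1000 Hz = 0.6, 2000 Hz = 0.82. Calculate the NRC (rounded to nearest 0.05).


Given values:
  a_250 = 0.07, a_500 = 0.3
  a_1000 = 0.6, a_2000 = 0.82
Formula: NRC = (a250 + a500 + a1000 + a2000) / 4
Sum = 0.07 + 0.3 + 0.6 + 0.82 = 1.79
NRC = 1.79 / 4 = 0.4475
Rounded to nearest 0.05: 0.45

0.45


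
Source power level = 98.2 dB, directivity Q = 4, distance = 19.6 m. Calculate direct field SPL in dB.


Given values:
  Lw = 98.2 dB, Q = 4, r = 19.6 m
Formula: SPL = Lw + 10 * log10(Q / (4 * pi * r^2))
Compute 4 * pi * r^2 = 4 * pi * 19.6^2 = 4827.4969
Compute Q / denom = 4 / 4827.4969 = 0.00082859
Compute 10 * log10(0.00082859) = -30.8166
SPL = 98.2 + (-30.8166) = 67.38

67.38 dB


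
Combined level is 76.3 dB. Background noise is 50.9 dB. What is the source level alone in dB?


Given values:
  L_total = 76.3 dB, L_bg = 50.9 dB
Formula: L_source = 10 * log10(10^(L_total/10) - 10^(L_bg/10))
Convert to linear:
  10^(76.3/10) = 42657951.8802
  10^(50.9/10) = 123026.8771
Difference: 42657951.8802 - 123026.8771 = 42534925.0031
L_source = 10 * log10(42534925.0031) = 76.29

76.29 dB


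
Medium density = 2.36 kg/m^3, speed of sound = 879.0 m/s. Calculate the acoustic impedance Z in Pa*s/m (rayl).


Given values:
  rho = 2.36 kg/m^3
  c = 879.0 m/s
Formula: Z = rho * c
Z = 2.36 * 879.0
Z = 2074.44

2074.44 rayl


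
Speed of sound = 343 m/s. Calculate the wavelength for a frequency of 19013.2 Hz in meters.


Given values:
  c = 343 m/s, f = 19013.2 Hz
Formula: lambda = c / f
lambda = 343 / 19013.2
lambda = 0.018

0.018 m


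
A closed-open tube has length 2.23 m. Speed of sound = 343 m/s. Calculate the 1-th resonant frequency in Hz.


Given values:
  Tube type: closed-open, L = 2.23 m, c = 343 m/s, n = 1
Formula: f_n = (2n - 1) * c / (4 * L)
Compute 2n - 1 = 2*1 - 1 = 1
Compute 4 * L = 4 * 2.23 = 8.92
f = 1 * 343 / 8.92
f = 38.45

38.45 Hz


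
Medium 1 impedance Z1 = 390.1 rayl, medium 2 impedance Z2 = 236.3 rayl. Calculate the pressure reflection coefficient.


Given values:
  Z1 = 390.1 rayl, Z2 = 236.3 rayl
Formula: R = (Z2 - Z1) / (Z2 + Z1)
Numerator: Z2 - Z1 = 236.3 - 390.1 = -153.8
Denominator: Z2 + Z1 = 236.3 + 390.1 = 626.4
R = -153.8 / 626.4 = -0.2455

-0.2455


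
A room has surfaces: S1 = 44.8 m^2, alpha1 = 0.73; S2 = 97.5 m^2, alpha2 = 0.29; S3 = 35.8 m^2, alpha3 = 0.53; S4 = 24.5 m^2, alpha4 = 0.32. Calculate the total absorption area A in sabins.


Given surfaces:
  Surface 1: 44.8 * 0.73 = 32.704
  Surface 2: 97.5 * 0.29 = 28.275
  Surface 3: 35.8 * 0.53 = 18.974
  Surface 4: 24.5 * 0.32 = 7.84
Formula: A = sum(Si * alpha_i)
A = 32.704 + 28.275 + 18.974 + 7.84
A = 87.79

87.79 sabins


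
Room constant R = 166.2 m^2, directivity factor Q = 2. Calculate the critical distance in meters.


Given values:
  R = 166.2 m^2, Q = 2
Formula: d_c = 0.141 * sqrt(Q * R)
Compute Q * R = 2 * 166.2 = 332.4
Compute sqrt(332.4) = 18.2318
d_c = 0.141 * 18.2318 = 2.571

2.571 m


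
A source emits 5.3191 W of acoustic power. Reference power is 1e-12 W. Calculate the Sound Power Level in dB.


Given values:
  W = 5.3191 W
  W_ref = 1e-12 W
Formula: SWL = 10 * log10(W / W_ref)
Compute ratio: W / W_ref = 5319100000000
Compute log10: log10(5319100000000) = 12.725838
Multiply: SWL = 10 * 12.725838 = 127.26

127.26 dB


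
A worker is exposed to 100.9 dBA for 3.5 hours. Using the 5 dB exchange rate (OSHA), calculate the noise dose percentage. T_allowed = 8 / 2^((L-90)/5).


Given values:
  L = 100.9 dBA, T = 3.5 hours
Formula: T_allowed = 8 / 2^((L - 90) / 5)
Compute exponent: (100.9 - 90) / 5 = 2.18
Compute 2^(2.18) = 4.531536
T_allowed = 8 / 4.531536 = 1.765406 hours
Dose = (T / T_allowed) * 100
Dose = (3.5 / 1.765406) * 100 = 198.25

198.25 %


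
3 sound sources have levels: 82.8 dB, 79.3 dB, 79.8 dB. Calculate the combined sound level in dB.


Formula: L_total = 10 * log10( sum(10^(Li/10)) )
  Source 1: 10^(82.8/10) = 190546071.7963
  Source 2: 10^(79.3/10) = 85113803.8202
  Source 3: 10^(79.8/10) = 95499258.6021
Sum of linear values = 371159134.2186
L_total = 10 * log10(371159134.2186) = 85.7

85.7 dB


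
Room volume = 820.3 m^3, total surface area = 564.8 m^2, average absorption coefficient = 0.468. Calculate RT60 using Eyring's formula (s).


Given values:
  V = 820.3 m^3, S = 564.8 m^2, alpha = 0.468
Formula: RT60 = 0.161 * V / (-S * ln(1 - alpha))
Compute ln(1 - 0.468) = ln(0.532) = -0.631112
Denominator: -564.8 * -0.631112 = 356.4521
Numerator: 0.161 * 820.3 = 132.0683
RT60 = 132.0683 / 356.4521 = 0.371

0.371 s


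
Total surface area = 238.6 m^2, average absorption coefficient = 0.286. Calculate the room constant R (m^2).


Given values:
  S = 238.6 m^2, alpha = 0.286
Formula: R = S * alpha / (1 - alpha)
Numerator: 238.6 * 0.286 = 68.2396
Denominator: 1 - 0.286 = 0.714
R = 68.2396 / 0.714 = 95.57

95.57 m^2


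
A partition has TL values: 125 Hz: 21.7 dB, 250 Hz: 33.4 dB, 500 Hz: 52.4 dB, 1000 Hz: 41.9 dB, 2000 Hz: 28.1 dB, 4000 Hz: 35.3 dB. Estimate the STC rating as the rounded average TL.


Given TL values at each frequency:
  125 Hz: 21.7 dB
  250 Hz: 33.4 dB
  500 Hz: 52.4 dB
  1000 Hz: 41.9 dB
  2000 Hz: 28.1 dB
  4000 Hz: 35.3 dB
Formula: STC ~ round(average of TL values)
Sum = 21.7 + 33.4 + 52.4 + 41.9 + 28.1 + 35.3 = 212.8
Average = 212.8 / 6 = 35.47
Rounded: 35

35


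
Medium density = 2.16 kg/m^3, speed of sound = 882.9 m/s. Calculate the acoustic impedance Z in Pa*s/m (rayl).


Given values:
  rho = 2.16 kg/m^3
  c = 882.9 m/s
Formula: Z = rho * c
Z = 2.16 * 882.9
Z = 1907.06

1907.06 rayl


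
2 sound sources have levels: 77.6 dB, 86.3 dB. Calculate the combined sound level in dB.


Formula: L_total = 10 * log10( sum(10^(Li/10)) )
  Source 1: 10^(77.6/10) = 57543993.7337
  Source 2: 10^(86.3/10) = 426579518.8016
Sum of linear values = 484123512.5353
L_total = 10 * log10(484123512.5353) = 86.85

86.85 dB


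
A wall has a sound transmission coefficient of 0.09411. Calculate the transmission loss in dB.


Given values:
  tau = 0.09411
Formula: TL = 10 * log10(1 / tau)
Compute 1 / tau = 1 / 0.09411 = 10.6259
Compute log10(10.6259) = 1.026366
TL = 10 * 1.026366 = 10.26

10.26 dB


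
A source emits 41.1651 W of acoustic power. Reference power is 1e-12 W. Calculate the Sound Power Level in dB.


Given values:
  W = 41.1651 W
  W_ref = 1e-12 W
Formula: SWL = 10 * log10(W / W_ref)
Compute ratio: W / W_ref = 41165100000000
Compute log10: log10(41165100000000) = 13.614529
Multiply: SWL = 10 * 13.614529 = 136.15

136.15 dB


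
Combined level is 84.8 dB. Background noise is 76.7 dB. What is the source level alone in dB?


Given values:
  L_total = 84.8 dB, L_bg = 76.7 dB
Formula: L_source = 10 * log10(10^(L_total/10) - 10^(L_bg/10))
Convert to linear:
  10^(84.8/10) = 301995172.0402
  10^(76.7/10) = 46773514.1287
Difference: 301995172.0402 - 46773514.1287 = 255221657.9115
L_source = 10 * log10(255221657.9115) = 84.07

84.07 dB


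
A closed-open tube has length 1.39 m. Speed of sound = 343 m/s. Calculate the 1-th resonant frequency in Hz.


Given values:
  Tube type: closed-open, L = 1.39 m, c = 343 m/s, n = 1
Formula: f_n = (2n - 1) * c / (4 * L)
Compute 2n - 1 = 2*1 - 1 = 1
Compute 4 * L = 4 * 1.39 = 5.56
f = 1 * 343 / 5.56
f = 61.69

61.69 Hz


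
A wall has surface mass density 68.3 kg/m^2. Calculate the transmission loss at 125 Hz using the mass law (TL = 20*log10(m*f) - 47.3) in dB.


Given values:
  m = 68.3 kg/m^2, f = 125 Hz
Formula: TL = 20 * log10(m * f) - 47.3
Compute m * f = 68.3 * 125 = 8537.5
Compute log10(8537.5) = 3.931331
Compute 20 * 3.931331 = 78.6266
TL = 78.6266 - 47.3 = 31.33

31.33 dB


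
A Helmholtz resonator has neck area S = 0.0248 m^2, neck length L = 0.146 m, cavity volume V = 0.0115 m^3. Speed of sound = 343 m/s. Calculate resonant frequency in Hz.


Given values:
  S = 0.0248 m^2, L = 0.146 m, V = 0.0115 m^3, c = 343 m/s
Formula: f = (c / (2*pi)) * sqrt(S / (V * L))
Compute V * L = 0.0115 * 0.146 = 0.001679
Compute S / (V * L) = 0.0248 / 0.001679 = 14.7707
Compute sqrt(14.7707) = 3.843267
Compute c / (2*pi) = 343 / 6.283185 = 54.590148
f = 54.590148 * 3.843267 = 209.8

209.8 Hz


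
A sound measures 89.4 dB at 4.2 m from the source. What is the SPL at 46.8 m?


Given values:
  SPL1 = 89.4 dB, r1 = 4.2 m, r2 = 46.8 m
Formula: SPL2 = SPL1 - 20 * log10(r2 / r1)
Compute ratio: r2 / r1 = 46.8 / 4.2 = 11.1429
Compute log10: log10(11.1429) = 1.046998
Compute drop: 20 * 1.046998 = 20.94
SPL2 = 89.4 - 20.94 = 68.46

68.46 dB


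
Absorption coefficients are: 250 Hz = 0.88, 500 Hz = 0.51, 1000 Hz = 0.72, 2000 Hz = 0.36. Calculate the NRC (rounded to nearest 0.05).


Given values:
  a_250 = 0.88, a_500 = 0.51
  a_1000 = 0.72, a_2000 = 0.36
Formula: NRC = (a250 + a500 + a1000 + a2000) / 4
Sum = 0.88 + 0.51 + 0.72 + 0.36 = 2.47
NRC = 2.47 / 4 = 0.6175
Rounded to nearest 0.05: 0.6

0.6
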